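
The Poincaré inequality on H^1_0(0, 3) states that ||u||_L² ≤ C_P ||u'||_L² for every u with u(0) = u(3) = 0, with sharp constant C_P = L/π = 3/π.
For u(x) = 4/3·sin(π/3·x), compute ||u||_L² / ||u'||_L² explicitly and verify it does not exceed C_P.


||u||_L² / ||u'||_L² = 3/π = C_P.

u(x) = 4/3·sin(π/3·x), so u'(x) = 4*π*cos(π*x/3)/9.
Writing u(x) = A·sin(kπx/L) with A = 4/3 and k = 1, use ∫_0^L sin²(kπx/L) dx = L/2 and ∫_0^L cos²(kπx/L) dx = L/2.
u² = 16/9·sin²(π/3·x) and (u')² = 16*π^2/81·cos²(π/3·x), and each of sin², cos² integrates to L/2 = 3/2 over (0, 3).
∫_0^3 u² dx = 8/3, so ||u||_L² = 2*sqrt(6)/3.
∫_0^3 (u')² dx = 8*π^2/27, so ||u'||_L² = 2*sqrt(6)*π/9.
Ratio ||u||_L² / ||u'||_L² = 3/π.
Sharp Poincaré constant on H^1_0(0, 3) is C_P = L/π = 3/π, achieved by sin(π/3·x).
This is the k = 1 eigenfunction (up to amplitude), so the ratio equals the sharp Poincaré constant exactly.


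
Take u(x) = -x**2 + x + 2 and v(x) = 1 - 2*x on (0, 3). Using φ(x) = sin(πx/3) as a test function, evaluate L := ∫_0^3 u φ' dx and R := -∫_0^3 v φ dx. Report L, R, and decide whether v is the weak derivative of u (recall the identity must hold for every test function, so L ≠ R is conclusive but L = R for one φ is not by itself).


LHS = 12/π, RHS = 12/π. Yes, v = u' weakly.

u(x) = -x**2 + x + 2, classical derivative u'(x) = 1 - 2*x.
φ(x) = sin(πx/3), so φ'(x) = π*cos(π*x/3)/3.
Note φ(0) = φ(3) = 0, so the boundary term u·φ vanishes.
LHS = ∫_0^3 u(x) φ'(x) dx = ∫_0^3 (-π*x^2*cos(π*x/3)/3 + π*x*cos(π*x/3)/3 + 2*π*cos(π*x/3)/3) dx. Term by term:
  ∫_0^3 2*π*cos(π*x/3)/3 dx = 0;  ∫_0^3 -π*x^2*cos(π*x/3)/3 dx = 18/π;  ∫_0^3 π*x*cos(π*x/3)/3 dx = -6/π.
Sum: 0 + 18/π − 6/π = 12/π.
So LHS = 12/π.
∫_0^3 v(x) φ(x) dx = ∫_0^3 (-2*x*sin(π*x/3) + sin(π*x/3)) dx. Term by term:
  ∫_0^3 -2*x*sin(π*x/3) dx = -18/π;  ∫_0^3 sin(π*x/3) dx = 6/π.
Sum: -18/π + 6/π = -12/π.
So RHS = -∫_0^3 v(x) φ(x) dx = 12/π.
LHS = RHS, so the identity holds for this test φ.
Moreover u is smooth here and v(x) = u'(x) = 1 - 2*x pointwise, so the identity holds for every test function. Hence v is the weak derivative of u.


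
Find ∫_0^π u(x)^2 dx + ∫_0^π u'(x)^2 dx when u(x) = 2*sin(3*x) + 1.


||u||_{H^1(0,π)}^2 = 8/3 + 21*π

u'(x) = 6*cos(3*x).
Expand u² and (u')² and integrate term by term on (0, π), using: for integers n ≥ 1, ∫_0^π sin²(nx) dx = ∫_0^π cos²(nx) dx = π/2; for n ≠ n', ∫_0^π sin(nx)sin(n'x) dx = ∫_0^π cos(nx)cos(n'x) dx = 0; and by product-to-sum, ∫_0^π sin(nx)cos(n'x) dx = ½∫_0^π [sin((n+n')x) + sin((n−n')x)] dx, which is 0 when n+n' is even and 2n/(n²−n'²) when n+n' is odd (it need not vanish on (0, π)). For the constant mode: ∫_0^π 1 dx = π, ∫_0^π cos(nx) dx = 0, ∫_0^π sin(nx) dx = (1−(−1)^n)/n.
  u² squared terms: (1)²·∫1 dx = 1·π = π;  (2)²·∫sin(3x)² dx = 4·π/2 = 2*π.
  u² cross terms: 2·(1)·(2)·∫1·sin(3x) dx = 4·(2/3) = 8/3.
  So ∫_0^π u² dx = π + 2*π + 8/3 = 8/3 + 3*π.
  (u')² squared terms: (6)²·∫cos(3x)² dx = 36·π/2 = 18*π.
  So ∫_0^π (u')² dx = 18*π.
||u||_{H^1}^2 = (8/3 + 3*π) + (18*π) = 8/3 + 21*π.


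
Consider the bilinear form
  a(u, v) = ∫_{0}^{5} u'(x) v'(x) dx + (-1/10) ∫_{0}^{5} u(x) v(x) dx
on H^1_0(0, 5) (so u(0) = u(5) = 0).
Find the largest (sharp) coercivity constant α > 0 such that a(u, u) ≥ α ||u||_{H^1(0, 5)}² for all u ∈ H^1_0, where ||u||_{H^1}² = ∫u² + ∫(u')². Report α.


α = (-5/2 + π^2)/(π^2 + 25)

Coercivity of a(·,·) on H^1_0(0, 5) means a(u, u) ≥ α ||u||_{H^1}² for every u ∈ H^1_0.
The interval has length L = 5, and Poincaré/coercivity depend only on L. Here a(u, u) = ∫(u')² + (-1/10)·∫u².
Here c = -1/10 < 0 with |c| < (π/L)² = π^2/25, so coercivity still holds. The condition a(u,u) ≥ α||u||_{H^1}² reads (1−α)∫(u')² ≥ (α−c)∫u². Any admissible α is ≤ 1 (rapidly oscillating u have ∫u²/∫(u')² → 0), and α = 1 would force 0 ≥ (1−c)∫u², impossible since c < 1; so 1−α > 0. By the sharp Poincaré inequality on H^1_0 of an interval of length L, ∫(u')² ≥ (π/L)²∫u² with equality for the first sine mode sin(π(x−x₀)/L) (x₀ the left endpoint), so the inequality holds for all u iff (1−α)(π/L)² ≥ α − c, i.e. α ≤ ((π/L)² + c)/((π/L)² + 1) = (1 + c(L/π)²)/(1 + (L/π)²). (Direct route, valid since c ≤ 0: Poincaré gives c∫u² ≥ c(L/π)²∫(u')², so a(u,u) ≥ (1 + c(L/π)²)∫(u')², while ||u||_{H^1}² ≤ (1 + (L/π)²)∫(u')²; dividing yields the same α.) With (π/L)² = π^2/25 and c = -1/10, the largest admissible constant is α = ((π/L)² + c)/((π/L)² + 1).
Simplifying, α = (-5/2 + π^2)/(π^2 + 25).


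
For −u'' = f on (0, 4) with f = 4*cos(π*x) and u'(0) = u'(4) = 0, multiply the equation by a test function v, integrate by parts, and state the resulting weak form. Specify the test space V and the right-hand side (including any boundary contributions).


V = H^1(0, 4) (no boundary constraint on v; u is determined up to an additive constant); weak form: ∫_0^4 u'v' dx = ∫_0^4 (4*cos(π*x)) v dx for all v ∈ V.

Multiply both sides by a test function v and integrate from 0 to 4:
  ∫_0^4 −u''(x) v(x) dx = ∫_0^4 f(x) v(x) dx.
Integrate the LHS by parts once:
  ∫_0^4 −u'' v dx = −[u'(x) v(x)]_0^4 + ∫_0^4 u'(x) v'(x) dx.
Thus ∫_0^4 u'(x) v'(x) dx = ∫_0^4 f(x) v(x) dx + [u'(x) v(x)]_0^4.
Choose V so that boundary terms are either known or forced to vanish.
u has homogeneous Neumann: u'(0) = u'(4) = 0. So [u' v]_0^4 = 0·v(4) − 0·v(0) = 0 for any v; take V = H^1(0, 4).
Weak formulation: find u (satisfying any essential BC) such that ∫_0^4 u'(x) v'(x) dx = ∫_0^4 f v dx for all v ∈ V (homogeneous Neumann, so boundary terms vanish).
Substituting f(x) = 4*cos(π*x), the right-hand side is ∫_0^4 (4*cos(π*x)) v dx.
Compatibility check (pure Neumann): taking v ≡ 1 ∈ V gives 0 = ∫_0^4 f dx + (0) − (0), i.e. ∫_0^4 f dx must equal u'(0) − u'(4) = 0. Indeed ∫_0^4 (4*cos(π*x)) dx = 0, so the data are compatible. The solution is then unique only up to an additive constant (fix it e.g. by requiring ∫_0^4 u dx = 0).


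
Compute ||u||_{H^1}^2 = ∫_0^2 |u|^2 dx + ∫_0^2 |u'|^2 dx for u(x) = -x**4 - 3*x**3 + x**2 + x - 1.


||u||_{H^1}^2 = 495472/315

The H^1 norm (squared) on an interval (0, L) is
  ||u||_{H^1}^2 = ∫_0^L u(x)^2 dx + ∫_0^L u'(x)^2 dx.
Compute u'(x) = -4*x**3 - 9*x**2 + 2*x + 1.
Then u(x)^2 = x**8 + 6*x**7 + 7*x**6 - 8*x**5 - 3*x**4 + 8*x**3 - x**2 - 2*x + 1 and u'(x)^2 = 16*x**6 + 72*x**5 + 65*x**4 - 44*x**3 - 14*x**2 + 4*x + 1.
Integrate each monomial from 0 to 2 using ∫_0^2 c·x^n dx = c·2^(n+1)/(n+1):
  ∫_0^2 u(x)^2 dx = ∫_0^2 (x^8 + 6*x^7 + 7*x^6 - 8*x^5 - 3*x^4 + 8*x^3 - x^2 - 2*x + 1) dx. Term by term:
    ∫_0^2 x^8 dx = 512/9;  ∫_0^2 6*x^7 dx = 192;  ∫_0^2 7*x^6 dx = 128;
    ∫_0^2 -8*x^5 dx = -256/3;  ∫_0^2 -3*x^4 dx = -96/5;  ∫_0^2 8*x^3 dx = 32;
    ∫_0^2 -x^2 dx = -8/3;  ∫_0^2 -2*x dx = -4;  ∫_0^2 1 dx = 2.
  Sum: 512/9 + 192 + 128 − 256/3 − 96/5 + 32 − 8/3 − 4 + 2 = 13486/45.
  ∫_0^2 u'(x)^2 dx = ∫_0^2 (16*x^6 + 72*x^5 + 65*x^4 - 44*x^3 - 14*x^2 + 4*x + 1) dx. Term by term:
    ∫_0^2 16*x^6 dx = 2048/7;  ∫_0^2 72*x^5 dx = 768;  ∫_0^2 65*x^4 dx = 416;
    ∫_0^2 -44*x^3 dx = -176;  ∫_0^2 -14*x^2 dx = -112/3;  ∫_0^2 4*x dx = 8;
    ∫_0^2 1 dx = 2.
  Sum: 2048/7 + 768 + 416 − 176 − 112/3 + 8 + 2 = 26738/21.
Adding: ||u||_{H^1}^2 = 13486/45 + 26738/21 = 495472/315.


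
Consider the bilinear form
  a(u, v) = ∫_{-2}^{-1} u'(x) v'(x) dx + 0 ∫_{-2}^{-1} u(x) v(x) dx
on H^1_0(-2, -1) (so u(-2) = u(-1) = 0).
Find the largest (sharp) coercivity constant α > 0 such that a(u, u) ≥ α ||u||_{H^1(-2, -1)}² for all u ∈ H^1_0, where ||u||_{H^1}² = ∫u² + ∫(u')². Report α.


α = π^2/(1 + π^2)

Coercivity of a(·,·) on H^1_0(-2, -1) means a(u, u) ≥ α ||u||_{H^1}² for every u ∈ H^1_0.
The interval has length L = 1, and Poincaré/coercivity depend only on L. Here a(u, u) = ∫(u')² + (0)·∫u².
Here c = 0, so a(u,u) = ∫(u')² alone. The condition a(u,u) ≥ α||u||_{H^1}² reads (1−α)∫(u')² ≥ (α−c)∫u². Any admissible α is ≤ 1 (rapidly oscillating u have ∫u²/∫(u')² → 0), and α = 1 would force 0 ≥ (1−c)∫u², impossible since c < 1; so 1−α > 0. By the sharp Poincaré inequality on H^1_0 of an interval of length L, ∫(u')² ≥ (π/L)²∫u² with equality for the first sine mode sin(π(x−x₀)/L) (x₀ the left endpoint), so the inequality holds for all u iff (1−α)(π/L)² ≥ α − c, i.e. α ≤ ((π/L)² + c)/((π/L)² + 1) = (1 + c(L/π)²)/(1 + (L/π)²). (Direct route, valid since c ≤ 0: Poincaré gives c∫u² ≥ c(L/π)²∫(u')², so a(u,u) ≥ (1 + c(L/π)²)∫(u')², while ||u||_{H^1}² ≤ (1 + (L/π)²)∫(u')²; dividing yields the same α.) With (π/L)² = π^2 and c = 0, the largest admissible constant is α = ((π/L)² + c)/((π/L)² + 1).
Simplifying, α = π^2/(1 + π^2).


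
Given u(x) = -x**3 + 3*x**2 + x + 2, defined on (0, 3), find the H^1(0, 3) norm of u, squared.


||u||_{H^1}^2 = 10257/70

The H^1 norm (squared) on an interval (0, L) is
  ||u||_{H^1}^2 = ∫_0^L u(x)^2 dx + ∫_0^L u'(x)^2 dx.
Compute u'(x) = -3*x**2 + 6*x + 1.
Then u(x)^2 = x**6 - 6*x**5 + 7*x**4 + 2*x**3 + 13*x**2 + 4*x + 4 and u'(x)^2 = 9*x**4 - 36*x**3 + 30*x**2 + 12*x + 1.
Integrate each monomial from 0 to 3 using ∫_0^3 c·x^n dx = c·3^(n+1)/(n+1):
  ∫_0^3 u(x)^2 dx = ∫_0^3 (x^6 - 6*x^5 + 7*x^4 + 2*x^3 + 13*x^2 + 4*x + 4) dx. Term by term:
    ∫_0^3 x^6 dx = 2187/7;  ∫_0^3 -6*x^5 dx = -729;  ∫_0^3 7*x^4 dx = 1701/5;
    ∫_0^3 2*x^3 dx = 81/2;  ∫_0^3 13*x^2 dx = 117;  ∫_0^3 4*x dx = 18;
    ∫_0^3 4 dx = 12.
  Sum: 2187/7 − 729 + 1701/5 + 81/2 + 117 + 18 + 12 = 7779/70.
  ∫_0^3 u'(x)^2 dx = ∫_0^3 (9*x^4 - 36*x^3 + 30*x^2 + 12*x + 1) dx. Term by term:
    ∫_0^3 9*x^4 dx = 2187/5;  ∫_0^3 -36*x^3 dx = -729;  ∫_0^3 30*x^2 dx = 270;
    ∫_0^3 12*x dx = 54;  ∫_0^3 1 dx = 3.
  Sum: 2187/5 − 729 + 270 + 54 + 3 = 177/5.
Adding: ||u||_{H^1}^2 = 7779/70 + 177/5 = 10257/70.


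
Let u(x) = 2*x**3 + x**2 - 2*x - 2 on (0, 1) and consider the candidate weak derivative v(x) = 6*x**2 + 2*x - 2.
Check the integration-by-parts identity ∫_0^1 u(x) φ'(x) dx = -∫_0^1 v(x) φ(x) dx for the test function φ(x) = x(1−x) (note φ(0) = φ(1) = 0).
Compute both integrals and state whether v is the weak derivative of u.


LHS = -2/15, RHS = -2/15. Yes, v = u' weakly.

u(x) = 2*x**3 + x**2 - 2*x - 2, classical derivative u'(x) = 6*x**2 + 2*x - 2.
φ(x) = x(1−x), so φ'(x) = 1 - 2*x.
Note φ(0) = φ(1) = 0, so the boundary term u·φ vanishes.
LHS = ∫_0^1 u(x) φ'(x) dx = ∫_0^1 (-4*x^4 + 5*x^2 + 2*x - 2) dx. Term by term:
  ∫_0^1 -4*x^4 dx = -4/5;  ∫_0^1 5*x^2 dx = 5/3;  ∫_0^1 2*x dx = 1;
  ∫_0^1 -2 dx = -2.
Sum: -4/5 + 5/3 + 1 − 2 = -2/15.
So LHS = -2/15.
∫_0^1 v(x) φ(x) dx = ∫_0^1 (-6*x^4 + 4*x^3 + 4*x^2 - 2*x) dx. Term by term:
  ∫_0^1 -6*x^4 dx = -6/5;  ∫_0^1 4*x^3 dx = 1;  ∫_0^1 4*x^2 dx = 4/3;
  ∫_0^1 -2*x dx = -1.
Sum: -6/5 + 1 + 4/3 − 1 = 2/15.
So RHS = -∫_0^1 v(x) φ(x) dx = -2/15.
LHS = RHS, so the identity holds for this test φ.
Moreover u is smooth here and v(x) = u'(x) = 6*x**2 + 2*x - 2 pointwise, so the identity holds for every test function. Hence v is the weak derivative of u.


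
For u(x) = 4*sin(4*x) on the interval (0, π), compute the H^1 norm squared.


||u||_{H^1(0,π)}^2 = 136*π

u'(x) = 16*cos(4*x).
Expand u² and (u')² and integrate term by term on (0, π), using: for integers n ≥ 1, ∫_0^π sin²(nx) dx = ∫_0^π cos²(nx) dx = π/2; for n ≠ n', ∫_0^π sin(nx)sin(n'x) dx = ∫_0^π cos(nx)cos(n'x) dx = 0; and by product-to-sum, ∫_0^π sin(nx)cos(n'x) dx = ½∫_0^π [sin((n+n')x) + sin((n−n')x)] dx, which is 0 when n+n' is even and 2n/(n²−n'²) when n+n' is odd (it need not vanish on (0, π)).
  u² squared terms: (4)²·∫sin(4x)² dx = 16·π/2 = 8*π.
  So ∫_0^π u² dx = 8*π.
  (u')² squared terms: (16)²·∫cos(4x)² dx = 256·π/2 = 128*π.
  So ∫_0^π (u')² dx = 128*π.
||u||_{H^1}^2 = (8*π) + (128*π) = 136*π.


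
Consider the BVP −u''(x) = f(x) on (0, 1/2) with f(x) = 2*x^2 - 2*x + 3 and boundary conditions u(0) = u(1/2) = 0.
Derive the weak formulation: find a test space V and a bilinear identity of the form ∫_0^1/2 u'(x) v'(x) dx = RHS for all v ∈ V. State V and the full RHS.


V = H^1_0(0, 1/2) (so v(0) = v(1/2) = 0); weak form: ∫_0^1/2 u'v' dx = ∫_0^1/2 (2*x^2 - 2*x + 3) v dx for all v ∈ V.

Multiply both sides by a test function v and integrate from 0 to 1/2:
  ∫_0^1/2 −u''(x) v(x) dx = ∫_0^1/2 f(x) v(x) dx.
Integrate the LHS by parts once:
  ∫_0^1/2 −u'' v dx = −[u'(x) v(x)]_0^1/2 + ∫_0^1/2 u'(x) v'(x) dx.
Thus ∫_0^1/2 u'(x) v'(x) dx = ∫_0^1/2 f(x) v(x) dx + [u'(x) v(x)]_0^1/2.
Choose V so that boundary terms are either known or forced to vanish.
u is Dirichlet: u(0) = u(1/2) = 0. Let V = H^1_0(0, 1/2); then v(0) = v(1/2) = 0, and [u' v]_0^1/2 = 0.
Weak formulation: find u (satisfying any essential BC) such that ∫_0^1/2 u'(x) v'(x) dx = ∫_0^1/2 f v dx for all v ∈ V.
Substituting f(x) = 2*x^2 - 2*x + 3, the right-hand side is ∫_0^1/2 (2*x^2 - 2*x + 3) v dx.


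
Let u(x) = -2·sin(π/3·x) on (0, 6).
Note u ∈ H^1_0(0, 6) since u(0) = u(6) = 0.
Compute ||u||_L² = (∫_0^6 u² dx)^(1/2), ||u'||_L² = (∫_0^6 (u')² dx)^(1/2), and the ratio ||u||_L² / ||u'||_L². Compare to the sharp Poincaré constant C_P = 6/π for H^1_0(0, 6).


||u||_L² / ||u'||_L² = 3/π < C_P = 6/π.

u(x) = -2·sin(π/3·x), so u'(x) = -2*π*cos(π*x/3)/3.
Writing u(x) = A·sin(kπx/L) with A = -2 and k = 2, use ∫_0^L sin²(kπx/L) dx = L/2 and ∫_0^L cos²(kπx/L) dx = L/2.
u² = 4·sin²(π/3·x) and (u')² = 4*π^2/9·cos²(π/3·x), and each of sin², cos² integrates to L/2 = 3 over (0, 6).
∫_0^6 u² dx = 12, so ||u||_L² = 2*sqrt(3).
∫_0^6 (u')² dx = 4*π^2/3, so ||u'||_L² = 2*sqrt(3)*π/3.
Ratio ||u||_L² / ||u'||_L² = 3/π.
Sharp Poincaré constant on H^1_0(0, 6) is C_P = L/π = 6/π, achieved by sin(π/6·x).
This is the k = 2 harmonic; the ratio L/(kπ) is strictly less than C_P = L/π, consistent with the sharp inequality ||u||_L² ≤ C_P ||u'||_L².


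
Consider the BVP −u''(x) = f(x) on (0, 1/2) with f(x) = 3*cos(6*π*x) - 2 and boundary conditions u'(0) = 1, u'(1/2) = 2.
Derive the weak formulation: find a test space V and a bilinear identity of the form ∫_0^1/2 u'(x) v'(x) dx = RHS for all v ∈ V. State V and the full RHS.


V = H^1(0, 1/2) (v unrestricted at boundary; u is determined up to an additive constant); weak form: ∫_0^1/2 u'v' dx = ∫_0^1/2 (3*cos(6*π*x) - 2) v dx + 2·v(1/2) − v(0) for all v ∈ V.

Multiply both sides by a test function v and integrate from 0 to 1/2:
  ∫_0^1/2 −u''(x) v(x) dx = ∫_0^1/2 f(x) v(x) dx.
Integrate the LHS by parts once:
  ∫_0^1/2 −u'' v dx = −[u'(x) v(x)]_0^1/2 + ∫_0^1/2 u'(x) v'(x) dx.
Thus ∫_0^1/2 u'(x) v'(x) dx = ∫_0^1/2 f(x) v(x) dx + [u'(x) v(x)]_0^1/2.
Choose V so that boundary terms are either known or forced to vanish.
u has inhomogeneous Neumann u'(0) = 1, u'(1/2) = 2. [u' v]_0^1/2 = (2)·v(1/2) − (1)·v(0) = 2·v(1/2) − v(0). Take V = H^1(0, 1/2); boundary term becomes part of RHS.
Weak formulation: find u (satisfying any essential BC) such that ∫_0^1/2 u'(x) v'(x) dx = ∫_0^1/2 f v dx + 2·v(1/2) − v(0) for all v ∈ V (Neumann data are natural BCs: they enter the RHS as boundary terms).
Substituting f(x) = 3*cos(6*π*x) - 2, the right-hand side is ∫_0^1/2 (3*cos(6*π*x) - 2) v dx + 2·v(1/2) − v(0).
Compatibility check (pure Neumann): taking v ≡ 1 ∈ V gives 0 = ∫_0^1/2 f dx + (2) − (1), i.e. ∫_0^1/2 f dx must equal u'(0) − u'(1/2) = -1. Indeed ∫_0^1/2 (3*cos(6*π*x) - 2) dx = -1, so the data are compatible. The solution is then unique only up to an additive constant (fix it e.g. by requiring ∫_0^1/2 u dx = 0).


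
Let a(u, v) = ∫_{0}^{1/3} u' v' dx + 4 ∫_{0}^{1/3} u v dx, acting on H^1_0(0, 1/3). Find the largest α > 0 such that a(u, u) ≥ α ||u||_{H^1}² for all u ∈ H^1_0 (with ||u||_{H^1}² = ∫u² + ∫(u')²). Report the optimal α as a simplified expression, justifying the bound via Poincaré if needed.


α = 1

Coercivity of a(·,·) on H^1_0(0, 1/3) means a(u, u) ≥ α ||u||_{H^1}² for every u ∈ H^1_0.
The interval has length L = 1/3, and Poincaré/coercivity depend only on L. Here a(u, u) = ∫(u')² + (4)·∫u².
Here c = 4 ≥ 1, so a(u,u) = ∫(u')² + c∫u² ≥ ∫(u')² + ∫u² = ||u||_{H^1}², i.e. α = 1 works. No larger α is possible: a(u,u) ≥ α||u||_{H^1}² means (1−α)∫(u')² ≥ (α−c)∫u², and for the modes u_n = sin(nπ(x−x₀)/L) (x₀ the left endpoint) one has ∫u_n²/∫(u_n')² = (L/(nπ))² → 0, so a(u_n,u_n)/||u_n||_{H^1}² → 1. Hence the optimal constant is α = 1.
Therefore α = 1.


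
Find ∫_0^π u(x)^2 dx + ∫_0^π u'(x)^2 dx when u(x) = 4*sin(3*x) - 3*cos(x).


||u||_{H^1(0,π)}^2 = 89*π

u'(x) = 3*sin(x) + 12*cos(3*x).
Expand u² and (u')² and integrate term by term on (0, π), using: for integers n ≥ 1, ∫_0^π sin²(nx) dx = ∫_0^π cos²(nx) dx = π/2; for n ≠ n', ∫_0^π sin(nx)sin(n'x) dx = ∫_0^π cos(nx)cos(n'x) dx = 0; and by product-to-sum, ∫_0^π sin(nx)cos(n'x) dx = ½∫_0^π [sin((n+n')x) + sin((n−n')x)] dx, which is 0 when n+n' is even and 2n/(n²−n'²) when n+n' is odd (it need not vanish on (0, π)).
  u² squared terms: (-3)²·∫cos(x)² dx = 9·π/2 = 9*π/2;  (4)²·∫sin(3x)² dx = 16·π/2 = 8*π.
  u² cross terms: 2·(-3)·(4)·∫cos(x)·sin(3x) dx = -24·(0) = 0.
  So ∫_0^π u² dx = 9*π/2 + 8*π + 0 = 25*π/2.
  (u')² squared terms: (3)²·∫sin(x)² dx = 9·π/2 = 9*π/2;  (12)²·∫cos(3x)² dx = 144·π/2 = 72*π.
  (u')² cross terms: 2·(3)·(12)·∫sin(x)·cos(3x) dx = 72·(0) = 0.
  So ∫_0^π (u')² dx = 9*π/2 + 72*π + 0 = 153*π/2.
||u||_{H^1}^2 = (25*π/2) + (153*π/2) = 89*π.


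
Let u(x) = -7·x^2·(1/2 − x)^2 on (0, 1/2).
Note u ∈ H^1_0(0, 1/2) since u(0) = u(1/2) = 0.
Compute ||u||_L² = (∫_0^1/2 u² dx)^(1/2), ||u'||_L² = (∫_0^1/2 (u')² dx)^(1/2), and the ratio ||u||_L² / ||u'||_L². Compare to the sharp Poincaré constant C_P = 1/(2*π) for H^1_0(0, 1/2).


||u||_L² / ||u'||_L² = sqrt(3)/12 < C_P = 1/(2*π).

u(x) = -7·x^2·(1/2 − x)^2, so u'(x) = 7*x*(-8*x^2 + 6*x - 1)/2.
u(x) = -7·x^2·(1/2 − x)^2 vanishes at x = 0 and x = 1/2, so u ∈ H^1_0(0, 1/2). Differentiate via the product rule and integrate the resulting polynomials term by term.
  ∫_0^1/2 u² dx = ∫_0^1/2 (49*x^8 - 98*x^7 + 147*x^6/2 - 49*x^5/2 + 49*x^4/16) dx. Term by term:
    ∫_0^1/2 49*x^8 dx = 49/4608;  ∫_0^1/2 -98*x^7 dx = -49/1024;  ∫_0^1/2 147*x^6/2 dx = 21/256;
    ∫_0^1/2 -49*x^5/2 dx = -49/768;  ∫_0^1/2 49*x^4/16 dx = 49/2560.
  Sum: 49/4608 − 49/1024 + 21/256 − 49/768 + 49/2560 = 7/46080.
  ∫_0^1/2 (u')² dx = ∫_0^1/2 (784*x^6 - 1176*x^5 + 637*x^4 - 147*x^3 + 49*x^2/4) dx. Term by term:
    ∫_0^1/2 784*x^6 dx = 7/8;  ∫_0^1/2 -1176*x^5 dx = -49/16;  ∫_0^1/2 637*x^4 dx = 637/160;
    ∫_0^1/2 -147*x^3 dx = -147/64;  ∫_0^1/2 49*x^2/4 dx = 49/96.
  Sum: 7/8 − 49/16 + 637/160 − 147/64 + 49/96 = 7/960.
∫_0^1/2 u² dx = 7/46080, so ||u||_L² = sqrt(35)/480.
∫_0^1/2 (u')² dx = 7/960, so ||u'||_L² = sqrt(105)/120.
Ratio ||u||_L² / ||u'||_L² = sqrt(3)/12.
Sharp Poincaré constant on H^1_0(0, 1/2) is C_P = L/π = 1/(2*π), achieved by sin(2*π·x).
A polynomial bump cannot attain the sharp Poincaré constant (only the first sine eigenfunction does), so the ratio is strictly less than C_P, consistent with ||u||_L² ≤ C_P ||u'||_L².


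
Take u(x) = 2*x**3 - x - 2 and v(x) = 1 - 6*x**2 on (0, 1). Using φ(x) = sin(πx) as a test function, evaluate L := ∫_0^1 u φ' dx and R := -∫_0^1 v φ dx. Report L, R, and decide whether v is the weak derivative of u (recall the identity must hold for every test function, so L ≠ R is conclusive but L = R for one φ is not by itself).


LHS = -4/π + 24/π^3, RHS = -24/π^3 + 4/π. No, v is not the weak derivative of u.

u(x) = 2*x**3 - x - 2, classical derivative u'(x) = 6*x**2 - 1.
φ(x) = sin(πx), so φ'(x) = π*cos(π*x).
Note φ(0) = φ(1) = 0, so the boundary term u·φ vanishes.
LHS = ∫_0^1 u(x) φ'(x) dx = ∫_0^1 (2*π*x^3*cos(π*x) - π*x*cos(π*x) - 2*π*cos(π*x)) dx. Term by term:
  ∫_0^1 -2*π*cos(π*x) dx = 0;  ∫_0^1 -π*x*cos(π*x) dx = 2/π;  ∫_0^1 2*π*x^3*cos(π*x) dx = -6/π + 24/π^3.
Sum: 0 + 2/π + -6/π + 24/π^3 = -4/π + 24/π^3.
So LHS = -4/π + 24/π^3.
∫_0^1 v(x) φ(x) dx = ∫_0^1 (-6*x^2*sin(π*x) + sin(π*x)) dx. Term by term:
  ∫_0^1 -6*x^2*sin(π*x) dx = -6/π + 24/π^3;  ∫_0^1 sin(π*x) dx = 2/π.
Sum: -6/π + 24/π^3 + 2/π = -4/π + 24/π^3.
So RHS = -∫_0^1 v(x) φ(x) dx = -24/π^3 + 4/π.
LHS − RHS = -8/π + 48/π^3 ≠ 0, so the identity fails.
(For a valid weak derivative the identity must hold for EVERY test function, in particular this one. The failure shows v is NOT the weak derivative of u.)
Correct weak derivative would be u'(x) = 6*x**2 - 1.


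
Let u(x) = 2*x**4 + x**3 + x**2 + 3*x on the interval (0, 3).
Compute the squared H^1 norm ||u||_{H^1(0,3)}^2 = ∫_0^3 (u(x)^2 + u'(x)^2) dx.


||u||_{H^1}^2 = 1580193/35

The H^1 norm (squared) on an interval (0, L) is
  ||u||_{H^1}^2 = ∫_0^L u(x)^2 dx + ∫_0^L u'(x)^2 dx.
Compute u'(x) = 8*x**3 + 3*x**2 + 2*x + 3.
Then u(x)^2 = 4*x**8 + 4*x**7 + 5*x**6 + 14*x**5 + 7*x**4 + 6*x**3 + 9*x**2 and u'(x)^2 = 64*x**6 + 48*x**5 + 41*x**4 + 60*x**3 + 22*x**2 + 12*x + 9.
Integrate each monomial from 0 to 3 using ∫_0^3 c·x^n dx = c·3^(n+1)/(n+1):
  ∫_0^3 u(x)^2 dx = ∫_0^3 (4*x^8 + 4*x^7 + 5*x^6 + 14*x^5 + 7*x^4 + 6*x^3 + 9*x^2) dx. Term by term:
    ∫_0^3 4*x^8 dx = 8748;  ∫_0^3 4*x^7 dx = 6561/2;  ∫_0^3 5*x^6 dx = 10935/7;
    ∫_0^3 14*x^5 dx = 1701;  ∫_0^3 7*x^4 dx = 1701/5;  ∫_0^3 6*x^3 dx = 243/2;
    ∫_0^3 9*x^2 dx = 81.
  Sum: 8748 + 6561/2 + 10935/7 + 1701 + 1701/5 + 243/2 + 81 = 554202/35.
  ∫_0^3 u'(x)^2 dx = ∫_0^3 (64*x^6 + 48*x^5 + 41*x^4 + 60*x^3 + 22*x^2 + 12*x + 9) dx. Term by term:
    ∫_0^3 64*x^6 dx = 139968/7;  ∫_0^3 48*x^5 dx = 5832;  ∫_0^3 41*x^4 dx = 9963/5;
    ∫_0^3 60*x^3 dx = 1215;  ∫_0^3 22*x^2 dx = 198;  ∫_0^3 12*x dx = 54;
    ∫_0^3 9 dx = 27.
  Sum: 139968/7 + 5832 + 9963/5 + 1215 + 198 + 54 + 27 = 1025991/35.
Adding: ||u||_{H^1}^2 = 554202/35 + 1025991/35 = 1580193/35.


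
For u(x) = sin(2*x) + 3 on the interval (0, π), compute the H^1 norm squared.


||u||_{H^1(0,π)}^2 = 23*π/2

u'(x) = 2*cos(2*x).
Expand u² and (u')² and integrate term by term on (0, π), using: for integers n ≥ 1, ∫_0^π sin²(nx) dx = ∫_0^π cos²(nx) dx = π/2; for n ≠ n', ∫_0^π sin(nx)sin(n'x) dx = ∫_0^π cos(nx)cos(n'x) dx = 0; and by product-to-sum, ∫_0^π sin(nx)cos(n'x) dx = ½∫_0^π [sin((n+n')x) + sin((n−n')x)] dx, which is 0 when n+n' is even and 2n/(n²−n'²) when n+n' is odd (it need not vanish on (0, π)). For the constant mode: ∫_0^π 1 dx = π, ∫_0^π cos(nx) dx = 0, ∫_0^π sin(nx) dx = (1−(−1)^n)/n.
  u² squared terms: (3)²·∫1 dx = 9·π = 9*π;  (1)²·∫sin(2x)² dx = 1·π/2 = π/2.
  u² cross terms: 2·(3)·(1)·∫1·sin(2x) dx = 6·(0) = 0.
  So ∫_0^π u² dx = 9*π + π/2 + 0 = 19*π/2.
  (u')² squared terms: (2)²·∫cos(2x)² dx = 4·π/2 = 2*π.
  So ∫_0^π (u')² dx = 2*π.
||u||_{H^1}^2 = (19*π/2) + (2*π) = 23*π/2.


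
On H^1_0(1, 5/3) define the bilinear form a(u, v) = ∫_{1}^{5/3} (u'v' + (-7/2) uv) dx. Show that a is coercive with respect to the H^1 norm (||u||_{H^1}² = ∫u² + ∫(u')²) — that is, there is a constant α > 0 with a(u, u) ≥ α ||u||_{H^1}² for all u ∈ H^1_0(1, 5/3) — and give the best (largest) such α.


α = (-14 + 9*π^2)/(4 + 9*π^2)

Coercivity of a(·,·) on H^1_0(1, 5/3) means a(u, u) ≥ α ||u||_{H^1}² for every u ∈ H^1_0.
The interval has length L = 2/3, and Poincaré/coercivity depend only on L. Here a(u, u) = ∫(u')² + (-7/2)·∫u².
Here c = -7/2 < 0 with |c| < (π/L)² = 9*π^2/4, so coercivity still holds. The condition a(u,u) ≥ α||u||_{H^1}² reads (1−α)∫(u')² ≥ (α−c)∫u². Any admissible α is ≤ 1 (rapidly oscillating u have ∫u²/∫(u')² → 0), and α = 1 would force 0 ≥ (1−c)∫u², impossible since c < 1; so 1−α > 0. By the sharp Poincaré inequality on H^1_0 of an interval of length L, ∫(u')² ≥ (π/L)²∫u² with equality for the first sine mode sin(π(x−x₀)/L) (x₀ the left endpoint), so the inequality holds for all u iff (1−α)(π/L)² ≥ α − c, i.e. α ≤ ((π/L)² + c)/((π/L)² + 1) = (1 + c(L/π)²)/(1 + (L/π)²). (Direct route, valid since c ≤ 0: Poincaré gives c∫u² ≥ c(L/π)²∫(u')², so a(u,u) ≥ (1 + c(L/π)²)∫(u')², while ||u||_{H^1}² ≤ (1 + (L/π)²)∫(u')²; dividing yields the same α.) With (π/L)² = 9*π^2/4 and c = -7/2, the largest admissible constant is α = ((π/L)² + c)/((π/L)² + 1).
Simplifying, α = (-14 + 9*π^2)/(4 + 9*π^2).


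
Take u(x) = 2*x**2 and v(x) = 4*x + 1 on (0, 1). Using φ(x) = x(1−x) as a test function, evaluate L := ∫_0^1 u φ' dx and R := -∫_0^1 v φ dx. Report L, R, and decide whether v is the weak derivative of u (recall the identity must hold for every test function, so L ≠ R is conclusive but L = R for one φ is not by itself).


LHS = -1/3, RHS = -1/2. No, v is not the weak derivative of u.

u(x) = 2*x**2, classical derivative u'(x) = 4*x.
φ(x) = x(1−x), so φ'(x) = 1 - 2*x.
Note φ(0) = φ(1) = 0, so the boundary term u·φ vanishes.
LHS = ∫_0^1 u(x) φ'(x) dx = ∫_0^1 (-4*x^3 + 2*x^2) dx. Term by term:
  ∫_0^1 -4*x^3 dx = -1;  ∫_0^1 2*x^2 dx = 2/3.
Sum: -1 + 2/3 = -1/3.
So LHS = -1/3.
∫_0^1 v(x) φ(x) dx = ∫_0^1 (-4*x^3 + 3*x^2 + x) dx. Term by term:
  ∫_0^1 -4*x^3 dx = -1;  ∫_0^1 3*x^2 dx = 1;  ∫_0^1 x dx = 1/2.
Sum: -1 + 1 + 1/2 = 1/2.
So RHS = -∫_0^1 v(x) φ(x) dx = -1/2.
LHS − RHS = 1/6 ≠ 0, so the identity fails.
(For a valid weak derivative the identity must hold for EVERY test function, in particular this one. The failure shows v is NOT the weak derivative of u.)
Correct weak derivative would be u'(x) = 4*x.


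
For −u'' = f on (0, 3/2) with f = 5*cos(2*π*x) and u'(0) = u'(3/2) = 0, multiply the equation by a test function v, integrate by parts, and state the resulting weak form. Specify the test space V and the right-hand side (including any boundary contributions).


V = H^1(0, 3/2) (no boundary constraint on v; u is determined up to an additive constant); weak form: ∫_0^3/2 u'v' dx = ∫_0^3/2 (5*cos(2*π*x)) v dx for all v ∈ V.

Multiply both sides by a test function v and integrate from 0 to 3/2:
  ∫_0^3/2 −u''(x) v(x) dx = ∫_0^3/2 f(x) v(x) dx.
Integrate the LHS by parts once:
  ∫_0^3/2 −u'' v dx = −[u'(x) v(x)]_0^3/2 + ∫_0^3/2 u'(x) v'(x) dx.
Thus ∫_0^3/2 u'(x) v'(x) dx = ∫_0^3/2 f(x) v(x) dx + [u'(x) v(x)]_0^3/2.
Choose V so that boundary terms are either known or forced to vanish.
u has homogeneous Neumann: u'(0) = u'(3/2) = 0. So [u' v]_0^3/2 = 0·v(3/2) − 0·v(0) = 0 for any v; take V = H^1(0, 3/2).
Weak formulation: find u (satisfying any essential BC) such that ∫_0^3/2 u'(x) v'(x) dx = ∫_0^3/2 f v dx for all v ∈ V (homogeneous Neumann, so boundary terms vanish).
Substituting f(x) = 5*cos(2*π*x), the right-hand side is ∫_0^3/2 (5*cos(2*π*x)) v dx.
Compatibility check (pure Neumann): taking v ≡ 1 ∈ V gives 0 = ∫_0^3/2 f dx + (0) − (0), i.e. ∫_0^3/2 f dx must equal u'(0) − u'(3/2) = 0. Indeed ∫_0^3/2 (5*cos(2*π*x)) dx = 0, so the data are compatible. The solution is then unique only up to an additive constant (fix it e.g. by requiring ∫_0^3/2 u dx = 0).


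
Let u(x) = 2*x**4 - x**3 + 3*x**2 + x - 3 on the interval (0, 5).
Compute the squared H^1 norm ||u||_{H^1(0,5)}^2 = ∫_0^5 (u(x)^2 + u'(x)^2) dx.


||u||_{H^1}^2 = 26348875/18

The H^1 norm (squared) on an interval (0, L) is
  ||u||_{H^1}^2 = ∫_0^L u(x)^2 dx + ∫_0^L u'(x)^2 dx.
Compute u'(x) = 8*x**3 - 3*x**2 + 6*x + 1.
Then u(x)^2 = 4*x**8 - 4*x**7 + 13*x**6 - 2*x**5 - 5*x**4 + 12*x**3 - 17*x**2 - 6*x + 9 and u'(x)^2 = 64*x**6 - 48*x**5 + 105*x**4 - 20*x**3 + 30*x**2 + 12*x + 1.
Integrate each monomial from 0 to 5 using ∫_0^5 c·x^n dx = c·5^(n+1)/(n+1):
  ∫_0^5 u(x)^2 dx = ∫_0^5 (4*x^8 - 4*x^7 + 13*x^6 - 2*x^5 - 5*x^4 + 12*x^3 - 17*x^2 - 6*x + 9) dx. Term by term:
    ∫_0^5 4*x^8 dx = 7812500/9;  ∫_0^5 -4*x^7 dx = -390625/2;  ∫_0^5 13*x^6 dx = 1015625/7;
    ∫_0^5 -2*x^5 dx = -15625/3;  ∫_0^5 -5*x^4 dx = -3125;  ∫_0^5 12*x^3 dx = 1875;
    ∫_0^5 -17*x^2 dx = -2125/3;  ∫_0^5 -6*x dx = -75;  ∫_0^5 9 dx = 45.
  Sum: 7812500/9 − 390625/2 + 1015625/7 − 15625/3 − 3125 + 1875 − 2125/3 − 75 + 45 = 102140095/126.
  ∫_0^5 u'(x)^2 dx = ∫_0^5 (64*x^6 - 48*x^5 + 105*x^4 - 20*x^3 + 30*x^2 + 12*x + 1) dx. Term by term:
    ∫_0^5 64*x^6 dx = 5000000/7;  ∫_0^5 -48*x^5 dx = -125000;  ∫_0^5 105*x^4 dx = 65625;
    ∫_0^5 -20*x^3 dx = -3125;  ∫_0^5 30*x^2 dx = 1250;  ∫_0^5 12*x dx = 150;
    ∫_0^5 1 dx = 5.
  Sum: 5000000/7 − 125000 + 65625 − 3125 + 1250 + 150 + 5 = 4572335/7.
Adding: ||u||_{H^1}^2 = 102140095/126 + 4572335/7 = 26348875/18.


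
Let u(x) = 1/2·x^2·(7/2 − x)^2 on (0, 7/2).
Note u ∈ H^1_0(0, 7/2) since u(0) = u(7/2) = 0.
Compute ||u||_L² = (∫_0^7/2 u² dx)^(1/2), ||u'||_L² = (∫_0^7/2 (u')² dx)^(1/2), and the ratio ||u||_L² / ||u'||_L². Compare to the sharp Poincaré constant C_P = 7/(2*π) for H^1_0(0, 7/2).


||u||_L² / ||u'||_L² = 7*sqrt(3)/12 < C_P = 7/(2*π).

u(x) = 1/2·x^2·(7/2 − x)^2, so u'(x) = x*(2*x - 7)*(4*x - 7)/4.
u(x) = 1/2·x^2·(7/2 − x)^2 vanishes at x = 0 and x = 7/2, so u ∈ H^1_0(0, 7/2). Differentiate via the product rule and integrate the resulting polynomials term by term.
  ∫_0^7/2 u² dx = ∫_0^7/2 (x^8/4 - 7*x^7/2 + 147*x^6/8 - 343*x^5/8 + 2401*x^4/64) dx. Term by term:
    ∫_0^7/2 x^8/4 dx = 40353607/18432;  ∫_0^7/2 -7*x^7/2 dx = -40353607/4096;  ∫_0^7/2 147*x^6/8 dx = 17294403/1024;
    ∫_0^7/2 -343*x^5/8 dx = -40353607/3072;  ∫_0^7/2 2401*x^4/64 dx = 40353607/10240.
  Sum: 40353607/18432 − 40353607/4096 + 17294403/1024 − 40353607/3072 + 40353607/10240 = 5764801/184320.
  ∫_0^7/2 (u')² dx = ∫_0^7/2 (4*x^6 - 42*x^5 + 637*x^4/4 - 1029*x^3/4 + 2401*x^2/16) dx. Term by term:
    ∫_0^7/2 4*x^6 dx = 117649/32;  ∫_0^7/2 -42*x^5 dx = -823543/64;  ∫_0^7/2 637*x^4/4 dx = 10706059/640;
    ∫_0^7/2 -1029*x^3/4 dx = -2470629/256;  ∫_0^7/2 2401*x^2/16 dx = 823543/384.
  Sum: 117649/32 − 823543/64 + 10706059/640 − 2470629/256 + 823543/384 = 117649/3840.
∫_0^7/2 u² dx = 5764801/184320, so ||u||_L² = 2401*sqrt(5)/960.
∫_0^7/2 (u')² dx = 117649/3840, so ||u'||_L² = 343*sqrt(15)/240.
Ratio ||u||_L² / ||u'||_L² = 7*sqrt(3)/12.
Sharp Poincaré constant on H^1_0(0, 7/2) is C_P = L/π = 7/(2*π), achieved by sin(2*π/7·x).
A polynomial bump cannot attain the sharp Poincaré constant (only the first sine eigenfunction does), so the ratio is strictly less than C_P, consistent with ||u||_L² ≤ C_P ||u'||_L².


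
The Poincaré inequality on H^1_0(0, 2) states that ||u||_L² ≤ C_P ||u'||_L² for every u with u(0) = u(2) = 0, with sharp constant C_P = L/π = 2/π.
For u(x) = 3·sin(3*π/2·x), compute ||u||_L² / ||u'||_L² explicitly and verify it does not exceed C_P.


||u||_L² / ||u'||_L² = 2/(3*π) < C_P = 2/π.

u(x) = 3·sin(3*π/2·x), so u'(x) = 9*π*cos(3*π*x/2)/2.
Writing u(x) = A·sin(kπx/L) with A = 3 and k = 3, use ∫_0^L sin²(kπx/L) dx = L/2 and ∫_0^L cos²(kπx/L) dx = L/2.
u² = 9·sin²(3*π/2·x) and (u')² = 81*π^2/4·cos²(3*π/2·x), and each of sin², cos² integrates to L/2 = 1 over (0, 2).
∫_0^2 u² dx = 9, so ||u||_L² = 3.
∫_0^2 (u')² dx = 81*π^2/4, so ||u'||_L² = 9*π/2.
Ratio ||u||_L² / ||u'||_L² = 2/(3*π).
Sharp Poincaré constant on H^1_0(0, 2) is C_P = L/π = 2/π, achieved by sin(π/2·x).
This is the k = 3 harmonic; the ratio L/(kπ) is strictly less than C_P = L/π, consistent with the sharp inequality ||u||_L² ≤ C_P ||u'||_L².


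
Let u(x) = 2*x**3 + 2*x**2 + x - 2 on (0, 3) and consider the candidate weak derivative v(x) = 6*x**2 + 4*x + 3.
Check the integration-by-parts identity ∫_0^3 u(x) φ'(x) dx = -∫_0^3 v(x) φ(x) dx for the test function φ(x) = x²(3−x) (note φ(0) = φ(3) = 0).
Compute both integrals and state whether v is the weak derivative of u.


LHS = -4023/20, RHS = -4293/20. No, v is not the weak derivative of u.

u(x) = 2*x**3 + 2*x**2 + x - 2, classical derivative u'(x) = 6*x**2 + 4*x + 1.
φ(x) = x²(3−x), so φ'(x) = 3*x*(2 - x).
Note φ(0) = φ(3) = 0, so the boundary term u·φ vanishes.
LHS = ∫_0^3 u(x) φ'(x) dx = ∫_0^3 (-6*x^5 + 6*x^4 + 9*x^3 + 12*x^2 - 12*x) dx. Term by term:
  ∫_0^3 -6*x^5 dx = -729;  ∫_0^3 6*x^4 dx = 1458/5;  ∫_0^3 9*x^3 dx = 729/4;
  ∫_0^3 12*x^2 dx = 108;  ∫_0^3 -12*x dx = -54.
Sum: -729 + 1458/5 + 729/4 + 108 − 54 = -4023/20.
So LHS = -4023/20.
∫_0^3 v(x) φ(x) dx = ∫_0^3 (-6*x^5 + 14*x^4 + 9*x^3 + 9*x^2) dx. Term by term:
  ∫_0^3 -6*x^5 dx = -729;  ∫_0^3 14*x^4 dx = 3402/5;  ∫_0^3 9*x^3 dx = 729/4;
  ∫_0^3 9*x^2 dx = 81.
Sum: -729 + 3402/5 + 729/4 + 81 = 4293/20.
So RHS = -∫_0^3 v(x) φ(x) dx = -4293/20.
LHS − RHS = 27/2 ≠ 0, so the identity fails.
(For a valid weak derivative the identity must hold for EVERY test function, in particular this one. The failure shows v is NOT the weak derivative of u.)
Correct weak derivative would be u'(x) = 6*x**2 + 4*x + 1.


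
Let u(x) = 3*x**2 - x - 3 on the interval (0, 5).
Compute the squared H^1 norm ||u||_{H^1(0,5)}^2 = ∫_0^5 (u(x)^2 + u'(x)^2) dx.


||u||_{H^1}^2 = 32725/6

The H^1 norm (squared) on an interval (0, L) is
  ||u||_{H^1}^2 = ∫_0^L u(x)^2 dx + ∫_0^L u'(x)^2 dx.
Compute u'(x) = 6*x - 1.
Then u(x)^2 = 9*x**4 - 6*x**3 - 17*x**2 + 6*x + 9 and u'(x)^2 = 36*x**2 - 12*x + 1.
Integrate each monomial from 0 to 5 using ∫_0^5 c·x^n dx = c·5^(n+1)/(n+1):
  ∫_0^5 u(x)^2 dx = ∫_0^5 (9*x^4 - 6*x^3 - 17*x^2 + 6*x + 9) dx. Term by term:
    ∫_0^5 9*x^4 dx = 5625;  ∫_0^5 -6*x^3 dx = -1875/2;  ∫_0^5 -17*x^2 dx = -2125/3;
    ∫_0^5 6*x dx = 75;  ∫_0^5 9 dx = 45.
  Sum: 5625 − 1875/2 − 2125/3 + 75 + 45 = 24595/6.
  ∫_0^5 u'(x)^2 dx = ∫_0^5 (36*x^2 - 12*x + 1) dx. Term by term:
    ∫_0^5 36*x^2 dx = 1500;  ∫_0^5 -12*x dx = -150;  ∫_0^5 1 dx = 5.
  Sum: 1500 − 150 + 5 = 1355.
Adding: ||u||_{H^1}^2 = 24595/6 + 1355 = 32725/6.


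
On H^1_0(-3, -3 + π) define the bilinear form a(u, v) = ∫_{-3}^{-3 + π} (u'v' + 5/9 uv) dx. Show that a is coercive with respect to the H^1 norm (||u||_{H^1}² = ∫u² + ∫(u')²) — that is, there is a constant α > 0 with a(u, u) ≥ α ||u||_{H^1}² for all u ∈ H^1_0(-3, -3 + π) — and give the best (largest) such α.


α = 7/9

Coercivity of a(·,·) on H^1_0(-3, -3 + π) means a(u, u) ≥ α ||u||_{H^1}² for every u ∈ H^1_0.
The interval has length L = π, and Poincaré/coercivity depend only on L. Here a(u, u) = ∫(u')² + (5/9)·∫u².
Here 0 < c = 5/9 < 1. The condition a(u,u) ≥ α||u||_{H^1}² reads (1−α)∫(u')² ≥ (α−c)∫u². Any admissible α is ≤ 1 (rapidly oscillating u have ∫u²/∫(u')² → 0), and α = 1 would force 0 ≥ (1−c)∫u², impossible since c < 1; so 1−α > 0. By the sharp Poincaré inequality on H^1_0 of an interval of length L, ∫(u')² ≥ (π/L)²∫u² with equality for the first sine mode sin(π(x−x₀)/L) (x₀ the left endpoint), so the inequality holds for all u iff (1−α)(π/L)² ≥ α − c, i.e. α ≤ ((π/L)² + c)/((π/L)² + 1) = (1 + c(L/π)²)/(1 + (L/π)²). With (π/L)² = 1 and c = 5/9, the largest admissible constant is α = ((π/L)² + c)/((π/L)² + 1).
Simplifying, α = 7/9.


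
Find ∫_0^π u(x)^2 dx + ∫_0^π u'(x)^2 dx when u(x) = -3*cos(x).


||u||_{H^1(0,π)}^2 = 9*π

u'(x) = 3*sin(x).
Expand u² and (u')² and integrate term by term on (0, π), using: for integers n ≥ 1, ∫_0^π sin²(nx) dx = ∫_0^π cos²(nx) dx = π/2; for n ≠ n', ∫_0^π sin(nx)sin(n'x) dx = ∫_0^π cos(nx)cos(n'x) dx = 0; and by product-to-sum, ∫_0^π sin(nx)cos(n'x) dx = ½∫_0^π [sin((n+n')x) + sin((n−n')x)] dx, which is 0 when n+n' is even and 2n/(n²−n'²) when n+n' is odd (it need not vanish on (0, π)).
  u² squared terms: (-3)²·∫cos(x)² dx = 9·π/2 = 9*π/2.
  So ∫_0^π u² dx = 9*π/2.
  (u')² squared terms: (3)²·∫sin(x)² dx = 9·π/2 = 9*π/2.
  So ∫_0^π (u')² dx = 9*π/2.
||u||_{H^1}^2 = (9*π/2) + (9*π/2) = 9*π.


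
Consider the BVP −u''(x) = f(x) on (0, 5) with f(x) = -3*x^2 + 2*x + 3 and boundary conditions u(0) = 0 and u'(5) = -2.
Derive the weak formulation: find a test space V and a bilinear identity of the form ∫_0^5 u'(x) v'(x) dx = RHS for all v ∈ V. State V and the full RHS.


V = {v ∈ H^1(0, 5) : v(0) = 0} (test functions vanish at x = 0 where u is specified); weak form: ∫_0^5 u'v' dx = ∫_0^5 (-3*x^2 + 2*x + 3) v dx − 2·v(5) for all v ∈ V.

Multiply both sides by a test function v and integrate from 0 to 5:
  ∫_0^5 −u''(x) v(x) dx = ∫_0^5 f(x) v(x) dx.
Integrate the LHS by parts once:
  ∫_0^5 −u'' v dx = −[u'(x) v(x)]_0^5 + ∫_0^5 u'(x) v'(x) dx.
Thus ∫_0^5 u'(x) v'(x) dx = ∫_0^5 f(x) v(x) dx + [u'(x) v(x)]_0^5.
Choose V so that boundary terms are either known or forced to vanish.
Mixed BC: u(0) = 0 (Dirichlet) and u'(5) = -2 (Neumann). Define V = {v ∈ H^1(0, 5) : v(0) = 0}. Then [u' v]_0^5 = u'(5)·v(5) − u'(0)·0 = − 2·v(5).
Weak formulation: find u (satisfying any essential BC) such that ∫_0^5 u'(x) v'(x) dx = ∫_0^5 f v dx − 2·v(5) for all v ∈ V (Dirichlet at 0 absorbed into V; Neumann datum at x = 5 contributes the boundary term).
Substituting f(x) = -3*x^2 + 2*x + 3, the right-hand side is ∫_0^5 (-3*x^2 + 2*x + 3) v dx − 2·v(5).


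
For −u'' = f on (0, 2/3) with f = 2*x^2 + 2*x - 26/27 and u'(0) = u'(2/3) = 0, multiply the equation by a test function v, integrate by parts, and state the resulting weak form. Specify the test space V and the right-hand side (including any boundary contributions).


V = H^1(0, 2/3) (no boundary constraint on v; u is determined up to an additive constant); weak form: ∫_0^2/3 u'v' dx = ∫_0^2/3 (2*x^2 + 2*x - 26/27) v dx for all v ∈ V.

Multiply both sides by a test function v and integrate from 0 to 2/3:
  ∫_0^2/3 −u''(x) v(x) dx = ∫_0^2/3 f(x) v(x) dx.
Integrate the LHS by parts once:
  ∫_0^2/3 −u'' v dx = −[u'(x) v(x)]_0^2/3 + ∫_0^2/3 u'(x) v'(x) dx.
Thus ∫_0^2/3 u'(x) v'(x) dx = ∫_0^2/3 f(x) v(x) dx + [u'(x) v(x)]_0^2/3.
Choose V so that boundary terms are either known or forced to vanish.
u has homogeneous Neumann: u'(0) = u'(2/3) = 0. So [u' v]_0^2/3 = 0·v(2/3) − 0·v(0) = 0 for any v; take V = H^1(0, 2/3).
Weak formulation: find u (satisfying any essential BC) such that ∫_0^2/3 u'(x) v'(x) dx = ∫_0^2/3 f v dx for all v ∈ V (homogeneous Neumann, so boundary terms vanish).
Substituting f(x) = 2*x^2 + 2*x - 26/27, the right-hand side is ∫_0^2/3 (2*x^2 + 2*x - 26/27) v dx.
Compatibility check (pure Neumann): taking v ≡ 1 ∈ V gives 0 = ∫_0^2/3 f dx + (0) − (0), i.e. ∫_0^2/3 f dx must equal u'(0) − u'(2/3) = 0. Indeed ∫_0^2/3 (2*x^2 + 2*x - 26/27) dx = 0, so the data are compatible. The solution is then unique only up to an additive constant (fix it e.g. by requiring ∫_0^2/3 u dx = 0).


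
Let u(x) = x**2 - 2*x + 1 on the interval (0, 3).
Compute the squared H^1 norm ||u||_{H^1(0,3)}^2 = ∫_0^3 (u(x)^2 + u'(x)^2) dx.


||u||_{H^1}^2 = 93/5

The H^1 norm (squared) on an interval (0, L) is
  ||u||_{H^1}^2 = ∫_0^L u(x)^2 dx + ∫_0^L u'(x)^2 dx.
Compute u'(x) = 2*x - 2.
Then u(x)^2 = x**4 - 4*x**3 + 6*x**2 - 4*x + 1 and u'(x)^2 = 4*x**2 - 8*x + 4.
Integrate each monomial from 0 to 3 using ∫_0^3 c·x^n dx = c·3^(n+1)/(n+1):
  ∫_0^3 u(x)^2 dx = ∫_0^3 (x^4 - 4*x^3 + 6*x^2 - 4*x + 1) dx. Term by term:
    ∫_0^3 x^4 dx = 243/5;  ∫_0^3 -4*x^3 dx = -81;  ∫_0^3 6*x^2 dx = 54;
    ∫_0^3 -4*x dx = -18;  ∫_0^3 1 dx = 3.
  Sum: 243/5 − 81 + 54 − 18 + 3 = 33/5.
  ∫_0^3 u'(x)^2 dx = ∫_0^3 (4*x^2 - 8*x + 4) dx. Term by term:
    ∫_0^3 4*x^2 dx = 36;  ∫_0^3 -8*x dx = -36;  ∫_0^3 4 dx = 12.
  Sum: 36 − 36 + 12 = 12.
Adding: ||u||_{H^1}^2 = 33/5 + 12 = 93/5.
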